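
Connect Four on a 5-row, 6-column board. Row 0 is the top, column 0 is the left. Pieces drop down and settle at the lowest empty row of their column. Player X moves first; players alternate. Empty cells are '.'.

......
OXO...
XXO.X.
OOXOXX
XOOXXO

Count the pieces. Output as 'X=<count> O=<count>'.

X=10 O=9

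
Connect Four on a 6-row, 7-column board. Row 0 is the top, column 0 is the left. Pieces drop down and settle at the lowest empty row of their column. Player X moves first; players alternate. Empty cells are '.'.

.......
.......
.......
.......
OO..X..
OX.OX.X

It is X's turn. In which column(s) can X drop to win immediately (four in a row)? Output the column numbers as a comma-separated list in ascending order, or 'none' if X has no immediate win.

Answer: none

Derivation:
col 0: drop X → no win
col 1: drop X → no win
col 2: drop X → no win
col 3: drop X → no win
col 4: drop X → no win
col 5: drop X → no win
col 6: drop X → no win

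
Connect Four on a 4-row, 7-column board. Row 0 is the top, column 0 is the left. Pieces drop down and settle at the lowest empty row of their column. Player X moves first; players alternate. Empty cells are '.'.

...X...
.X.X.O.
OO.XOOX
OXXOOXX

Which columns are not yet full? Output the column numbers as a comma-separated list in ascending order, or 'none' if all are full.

col 0: top cell = '.' → open
col 1: top cell = '.' → open
col 2: top cell = '.' → open
col 3: top cell = 'X' → FULL
col 4: top cell = '.' → open
col 5: top cell = '.' → open
col 6: top cell = '.' → open

Answer: 0,1,2,4,5,6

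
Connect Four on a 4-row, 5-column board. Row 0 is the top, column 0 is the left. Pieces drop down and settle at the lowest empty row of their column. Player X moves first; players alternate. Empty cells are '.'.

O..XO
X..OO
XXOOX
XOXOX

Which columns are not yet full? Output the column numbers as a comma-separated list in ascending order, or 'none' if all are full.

col 0: top cell = 'O' → FULL
col 1: top cell = '.' → open
col 2: top cell = '.' → open
col 3: top cell = 'X' → FULL
col 4: top cell = 'O' → FULL

Answer: 1,2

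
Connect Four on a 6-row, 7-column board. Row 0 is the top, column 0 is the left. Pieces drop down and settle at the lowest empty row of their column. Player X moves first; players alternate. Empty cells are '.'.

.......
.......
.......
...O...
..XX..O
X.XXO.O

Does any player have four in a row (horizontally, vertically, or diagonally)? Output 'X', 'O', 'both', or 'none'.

none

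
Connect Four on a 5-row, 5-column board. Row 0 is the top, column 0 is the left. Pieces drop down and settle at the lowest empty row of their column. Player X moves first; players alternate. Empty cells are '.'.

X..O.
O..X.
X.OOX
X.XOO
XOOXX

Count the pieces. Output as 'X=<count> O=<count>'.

X=9 O=8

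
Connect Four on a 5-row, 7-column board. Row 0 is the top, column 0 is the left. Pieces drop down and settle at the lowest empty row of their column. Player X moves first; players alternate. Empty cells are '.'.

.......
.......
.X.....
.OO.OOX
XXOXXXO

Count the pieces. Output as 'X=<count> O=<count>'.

X=7 O=6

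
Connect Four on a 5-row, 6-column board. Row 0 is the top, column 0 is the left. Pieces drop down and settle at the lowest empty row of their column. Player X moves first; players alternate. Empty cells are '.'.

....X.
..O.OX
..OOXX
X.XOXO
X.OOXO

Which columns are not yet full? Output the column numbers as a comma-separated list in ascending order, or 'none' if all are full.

Answer: 0,1,2,3,5

Derivation:
col 0: top cell = '.' → open
col 1: top cell = '.' → open
col 2: top cell = '.' → open
col 3: top cell = '.' → open
col 4: top cell = 'X' → FULL
col 5: top cell = '.' → open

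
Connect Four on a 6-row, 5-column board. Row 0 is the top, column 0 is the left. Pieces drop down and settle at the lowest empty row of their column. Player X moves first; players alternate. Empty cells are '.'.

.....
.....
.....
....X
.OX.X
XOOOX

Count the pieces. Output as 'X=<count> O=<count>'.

X=5 O=4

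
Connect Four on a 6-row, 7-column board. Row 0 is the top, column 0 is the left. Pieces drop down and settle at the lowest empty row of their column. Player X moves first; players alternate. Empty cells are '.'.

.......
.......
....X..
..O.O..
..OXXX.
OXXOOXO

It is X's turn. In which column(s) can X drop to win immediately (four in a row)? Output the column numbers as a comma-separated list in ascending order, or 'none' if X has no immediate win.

col 0: drop X → no win
col 1: drop X → no win
col 2: drop X → no win
col 3: drop X → no win
col 4: drop X → no win
col 5: drop X → no win
col 6: drop X → WIN!

Answer: 6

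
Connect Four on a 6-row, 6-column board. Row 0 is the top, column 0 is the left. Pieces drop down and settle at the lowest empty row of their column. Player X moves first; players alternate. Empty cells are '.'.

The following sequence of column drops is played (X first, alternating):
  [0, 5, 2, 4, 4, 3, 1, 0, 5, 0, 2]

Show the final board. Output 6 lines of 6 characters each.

Move 1: X drops in col 0, lands at row 5
Move 2: O drops in col 5, lands at row 5
Move 3: X drops in col 2, lands at row 5
Move 4: O drops in col 4, lands at row 5
Move 5: X drops in col 4, lands at row 4
Move 6: O drops in col 3, lands at row 5
Move 7: X drops in col 1, lands at row 5
Move 8: O drops in col 0, lands at row 4
Move 9: X drops in col 5, lands at row 4
Move 10: O drops in col 0, lands at row 3
Move 11: X drops in col 2, lands at row 4

Answer: ......
......
......
O.....
O.X.XX
XXXOOO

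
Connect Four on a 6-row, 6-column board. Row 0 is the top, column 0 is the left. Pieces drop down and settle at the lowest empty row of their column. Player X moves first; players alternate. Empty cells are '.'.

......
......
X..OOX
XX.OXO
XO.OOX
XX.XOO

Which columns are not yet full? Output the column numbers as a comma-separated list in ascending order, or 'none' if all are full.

col 0: top cell = '.' → open
col 1: top cell = '.' → open
col 2: top cell = '.' → open
col 3: top cell = '.' → open
col 4: top cell = '.' → open
col 5: top cell = '.' → open

Answer: 0,1,2,3,4,5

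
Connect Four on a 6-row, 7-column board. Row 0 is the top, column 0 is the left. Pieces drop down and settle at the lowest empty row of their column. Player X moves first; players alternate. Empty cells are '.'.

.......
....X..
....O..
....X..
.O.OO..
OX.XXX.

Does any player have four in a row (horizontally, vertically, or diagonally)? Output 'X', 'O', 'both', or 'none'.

none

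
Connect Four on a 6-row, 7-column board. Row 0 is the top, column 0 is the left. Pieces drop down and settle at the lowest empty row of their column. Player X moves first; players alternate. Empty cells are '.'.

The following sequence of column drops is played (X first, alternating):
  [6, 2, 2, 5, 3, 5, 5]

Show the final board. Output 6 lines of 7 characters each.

Move 1: X drops in col 6, lands at row 5
Move 2: O drops in col 2, lands at row 5
Move 3: X drops in col 2, lands at row 4
Move 4: O drops in col 5, lands at row 5
Move 5: X drops in col 3, lands at row 5
Move 6: O drops in col 5, lands at row 4
Move 7: X drops in col 5, lands at row 3

Answer: .......
.......
.......
.....X.
..X..O.
..OX.OX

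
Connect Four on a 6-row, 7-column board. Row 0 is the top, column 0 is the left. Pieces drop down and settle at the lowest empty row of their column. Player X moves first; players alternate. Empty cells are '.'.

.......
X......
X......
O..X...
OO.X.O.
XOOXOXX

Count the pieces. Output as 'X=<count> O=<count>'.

X=8 O=7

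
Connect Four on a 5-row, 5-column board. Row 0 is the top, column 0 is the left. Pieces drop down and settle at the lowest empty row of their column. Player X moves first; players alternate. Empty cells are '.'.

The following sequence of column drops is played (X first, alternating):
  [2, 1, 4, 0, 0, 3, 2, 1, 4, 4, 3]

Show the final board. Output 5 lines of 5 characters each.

Answer: .....
.....
....O
XOXXX
OOXOX

Derivation:
Move 1: X drops in col 2, lands at row 4
Move 2: O drops in col 1, lands at row 4
Move 3: X drops in col 4, lands at row 4
Move 4: O drops in col 0, lands at row 4
Move 5: X drops in col 0, lands at row 3
Move 6: O drops in col 3, lands at row 4
Move 7: X drops in col 2, lands at row 3
Move 8: O drops in col 1, lands at row 3
Move 9: X drops in col 4, lands at row 3
Move 10: O drops in col 4, lands at row 2
Move 11: X drops in col 3, lands at row 3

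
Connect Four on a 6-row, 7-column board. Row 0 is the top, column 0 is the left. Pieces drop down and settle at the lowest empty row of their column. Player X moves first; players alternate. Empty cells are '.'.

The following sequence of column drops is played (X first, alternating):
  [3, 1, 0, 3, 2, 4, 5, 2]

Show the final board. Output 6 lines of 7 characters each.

Answer: .......
.......
.......
.......
..OO...
XOXXOX.

Derivation:
Move 1: X drops in col 3, lands at row 5
Move 2: O drops in col 1, lands at row 5
Move 3: X drops in col 0, lands at row 5
Move 4: O drops in col 3, lands at row 4
Move 5: X drops in col 2, lands at row 5
Move 6: O drops in col 4, lands at row 5
Move 7: X drops in col 5, lands at row 5
Move 8: O drops in col 2, lands at row 4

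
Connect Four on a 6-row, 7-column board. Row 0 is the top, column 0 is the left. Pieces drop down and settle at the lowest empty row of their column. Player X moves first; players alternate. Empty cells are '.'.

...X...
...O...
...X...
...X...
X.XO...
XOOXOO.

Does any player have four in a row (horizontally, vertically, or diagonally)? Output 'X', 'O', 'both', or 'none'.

none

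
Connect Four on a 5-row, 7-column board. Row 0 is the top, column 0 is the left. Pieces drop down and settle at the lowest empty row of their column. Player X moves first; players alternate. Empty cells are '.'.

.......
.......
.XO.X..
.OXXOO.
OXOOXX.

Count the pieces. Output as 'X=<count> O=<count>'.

X=7 O=7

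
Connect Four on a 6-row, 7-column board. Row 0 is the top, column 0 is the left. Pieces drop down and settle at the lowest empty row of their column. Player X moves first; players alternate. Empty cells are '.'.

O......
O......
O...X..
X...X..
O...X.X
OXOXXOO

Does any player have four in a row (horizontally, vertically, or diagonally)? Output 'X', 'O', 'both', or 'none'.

X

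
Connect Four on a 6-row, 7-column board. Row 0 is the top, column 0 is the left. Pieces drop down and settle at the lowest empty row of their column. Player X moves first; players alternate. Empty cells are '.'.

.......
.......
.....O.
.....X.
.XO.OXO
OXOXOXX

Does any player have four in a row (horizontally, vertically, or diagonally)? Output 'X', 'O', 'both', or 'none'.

none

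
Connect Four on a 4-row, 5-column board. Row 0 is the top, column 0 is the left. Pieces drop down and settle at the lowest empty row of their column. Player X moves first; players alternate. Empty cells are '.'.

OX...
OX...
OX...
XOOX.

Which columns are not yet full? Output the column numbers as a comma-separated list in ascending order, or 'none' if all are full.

col 0: top cell = 'O' → FULL
col 1: top cell = 'X' → FULL
col 2: top cell = '.' → open
col 3: top cell = '.' → open
col 4: top cell = '.' → open

Answer: 2,3,4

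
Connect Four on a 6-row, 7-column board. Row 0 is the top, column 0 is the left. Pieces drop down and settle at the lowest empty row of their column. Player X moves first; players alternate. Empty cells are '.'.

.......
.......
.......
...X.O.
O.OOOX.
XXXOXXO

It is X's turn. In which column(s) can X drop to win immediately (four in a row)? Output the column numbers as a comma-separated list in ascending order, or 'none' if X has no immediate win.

Answer: none

Derivation:
col 0: drop X → no win
col 1: drop X → no win
col 2: drop X → no win
col 3: drop X → no win
col 4: drop X → no win
col 5: drop X → no win
col 6: drop X → no win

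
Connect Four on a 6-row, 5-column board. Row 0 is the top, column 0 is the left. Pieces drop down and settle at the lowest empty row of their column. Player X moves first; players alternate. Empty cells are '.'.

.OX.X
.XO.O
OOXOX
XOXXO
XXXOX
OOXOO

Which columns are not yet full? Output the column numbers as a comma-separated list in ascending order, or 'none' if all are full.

col 0: top cell = '.' → open
col 1: top cell = 'O' → FULL
col 2: top cell = 'X' → FULL
col 3: top cell = '.' → open
col 4: top cell = 'X' → FULL

Answer: 0,3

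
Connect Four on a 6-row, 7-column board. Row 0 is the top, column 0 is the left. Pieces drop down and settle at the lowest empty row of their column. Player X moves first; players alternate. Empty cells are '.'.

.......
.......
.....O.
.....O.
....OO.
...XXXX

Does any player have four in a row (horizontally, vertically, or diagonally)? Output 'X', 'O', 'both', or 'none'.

X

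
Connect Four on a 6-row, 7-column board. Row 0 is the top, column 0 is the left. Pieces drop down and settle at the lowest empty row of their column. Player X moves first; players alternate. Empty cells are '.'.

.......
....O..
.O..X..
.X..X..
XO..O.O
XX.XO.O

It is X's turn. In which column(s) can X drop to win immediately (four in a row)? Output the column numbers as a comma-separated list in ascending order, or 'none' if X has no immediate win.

col 0: drop X → no win
col 1: drop X → no win
col 2: drop X → WIN!
col 3: drop X → no win
col 4: drop X → no win
col 5: drop X → no win
col 6: drop X → no win

Answer: 2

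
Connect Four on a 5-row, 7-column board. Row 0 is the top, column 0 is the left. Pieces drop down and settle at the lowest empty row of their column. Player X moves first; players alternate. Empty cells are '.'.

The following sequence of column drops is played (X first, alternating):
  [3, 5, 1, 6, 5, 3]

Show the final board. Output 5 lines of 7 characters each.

Answer: .......
.......
.......
...O.X.
.X.X.OO

Derivation:
Move 1: X drops in col 3, lands at row 4
Move 2: O drops in col 5, lands at row 4
Move 3: X drops in col 1, lands at row 4
Move 4: O drops in col 6, lands at row 4
Move 5: X drops in col 5, lands at row 3
Move 6: O drops in col 3, lands at row 3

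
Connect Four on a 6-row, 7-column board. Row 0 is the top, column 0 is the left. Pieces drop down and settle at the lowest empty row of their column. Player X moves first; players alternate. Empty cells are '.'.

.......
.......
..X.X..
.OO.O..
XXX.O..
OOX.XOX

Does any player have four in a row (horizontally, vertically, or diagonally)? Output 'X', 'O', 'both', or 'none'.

none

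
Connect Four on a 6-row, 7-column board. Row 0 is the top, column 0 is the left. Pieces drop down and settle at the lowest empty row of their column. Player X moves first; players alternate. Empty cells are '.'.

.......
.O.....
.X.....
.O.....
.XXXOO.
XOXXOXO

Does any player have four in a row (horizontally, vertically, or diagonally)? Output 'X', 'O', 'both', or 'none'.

none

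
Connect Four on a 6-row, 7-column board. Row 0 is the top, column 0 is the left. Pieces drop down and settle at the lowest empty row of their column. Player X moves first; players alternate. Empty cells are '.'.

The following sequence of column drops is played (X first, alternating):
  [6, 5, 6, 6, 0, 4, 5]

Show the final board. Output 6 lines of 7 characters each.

Move 1: X drops in col 6, lands at row 5
Move 2: O drops in col 5, lands at row 5
Move 3: X drops in col 6, lands at row 4
Move 4: O drops in col 6, lands at row 3
Move 5: X drops in col 0, lands at row 5
Move 6: O drops in col 4, lands at row 5
Move 7: X drops in col 5, lands at row 4

Answer: .......
.......
.......
......O
.....XX
X...OOX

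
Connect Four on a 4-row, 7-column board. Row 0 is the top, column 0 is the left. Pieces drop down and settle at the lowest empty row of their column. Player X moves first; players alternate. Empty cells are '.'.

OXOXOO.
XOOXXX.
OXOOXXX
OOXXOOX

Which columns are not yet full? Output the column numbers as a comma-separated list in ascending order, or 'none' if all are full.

col 0: top cell = 'O' → FULL
col 1: top cell = 'X' → FULL
col 2: top cell = 'O' → FULL
col 3: top cell = 'X' → FULL
col 4: top cell = 'O' → FULL
col 5: top cell = 'O' → FULL
col 6: top cell = '.' → open

Answer: 6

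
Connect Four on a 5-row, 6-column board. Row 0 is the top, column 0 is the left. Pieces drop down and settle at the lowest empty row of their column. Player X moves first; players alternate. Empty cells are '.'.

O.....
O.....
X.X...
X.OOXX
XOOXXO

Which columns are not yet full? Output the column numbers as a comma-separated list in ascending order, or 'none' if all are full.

col 0: top cell = 'O' → FULL
col 1: top cell = '.' → open
col 2: top cell = '.' → open
col 3: top cell = '.' → open
col 4: top cell = '.' → open
col 5: top cell = '.' → open

Answer: 1,2,3,4,5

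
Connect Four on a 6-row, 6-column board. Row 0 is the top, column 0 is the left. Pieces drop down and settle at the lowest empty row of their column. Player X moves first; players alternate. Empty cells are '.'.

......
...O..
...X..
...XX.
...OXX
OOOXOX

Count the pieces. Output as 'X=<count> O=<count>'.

X=7 O=6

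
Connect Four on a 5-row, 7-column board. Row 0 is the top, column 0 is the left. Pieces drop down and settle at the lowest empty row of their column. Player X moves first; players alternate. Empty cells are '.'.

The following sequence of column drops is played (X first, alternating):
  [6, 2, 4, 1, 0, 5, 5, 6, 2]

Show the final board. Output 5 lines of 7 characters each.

Answer: .......
.......
.......
..X..XO
XOO.XOX

Derivation:
Move 1: X drops in col 6, lands at row 4
Move 2: O drops in col 2, lands at row 4
Move 3: X drops in col 4, lands at row 4
Move 4: O drops in col 1, lands at row 4
Move 5: X drops in col 0, lands at row 4
Move 6: O drops in col 5, lands at row 4
Move 7: X drops in col 5, lands at row 3
Move 8: O drops in col 6, lands at row 3
Move 9: X drops in col 2, lands at row 3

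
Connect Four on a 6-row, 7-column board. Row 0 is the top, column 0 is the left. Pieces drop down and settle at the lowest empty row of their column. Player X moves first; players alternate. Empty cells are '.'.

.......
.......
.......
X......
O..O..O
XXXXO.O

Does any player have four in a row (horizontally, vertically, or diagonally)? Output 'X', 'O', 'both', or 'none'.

X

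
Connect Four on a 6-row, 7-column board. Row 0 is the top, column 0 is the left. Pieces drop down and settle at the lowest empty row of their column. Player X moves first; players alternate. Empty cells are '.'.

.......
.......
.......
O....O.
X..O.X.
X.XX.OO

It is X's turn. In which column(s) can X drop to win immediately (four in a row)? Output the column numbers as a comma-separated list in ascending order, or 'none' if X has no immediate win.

col 0: drop X → no win
col 1: drop X → WIN!
col 2: drop X → no win
col 3: drop X → no win
col 4: drop X → no win
col 5: drop X → no win
col 6: drop X → no win

Answer: 1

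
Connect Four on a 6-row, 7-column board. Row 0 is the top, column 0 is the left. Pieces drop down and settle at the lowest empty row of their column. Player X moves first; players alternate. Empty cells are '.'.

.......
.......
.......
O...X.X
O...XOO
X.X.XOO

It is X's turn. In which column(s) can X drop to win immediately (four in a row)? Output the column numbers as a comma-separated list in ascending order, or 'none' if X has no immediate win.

col 0: drop X → no win
col 1: drop X → no win
col 2: drop X → no win
col 3: drop X → no win
col 4: drop X → WIN!
col 5: drop X → no win
col 6: drop X → no win

Answer: 4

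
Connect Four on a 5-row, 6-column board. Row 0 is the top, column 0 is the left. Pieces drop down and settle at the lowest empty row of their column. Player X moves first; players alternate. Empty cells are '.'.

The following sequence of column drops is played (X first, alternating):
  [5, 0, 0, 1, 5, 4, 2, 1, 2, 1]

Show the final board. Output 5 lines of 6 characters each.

Move 1: X drops in col 5, lands at row 4
Move 2: O drops in col 0, lands at row 4
Move 3: X drops in col 0, lands at row 3
Move 4: O drops in col 1, lands at row 4
Move 5: X drops in col 5, lands at row 3
Move 6: O drops in col 4, lands at row 4
Move 7: X drops in col 2, lands at row 4
Move 8: O drops in col 1, lands at row 3
Move 9: X drops in col 2, lands at row 3
Move 10: O drops in col 1, lands at row 2

Answer: ......
......
.O....
XOX..X
OOX.OX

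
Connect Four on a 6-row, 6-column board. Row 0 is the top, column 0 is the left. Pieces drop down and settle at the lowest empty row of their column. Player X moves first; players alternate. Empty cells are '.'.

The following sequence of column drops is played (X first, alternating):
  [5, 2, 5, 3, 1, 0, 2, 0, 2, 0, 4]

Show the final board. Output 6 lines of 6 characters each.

Answer: ......
......
......
O.X...
O.X..X
OXOOXX

Derivation:
Move 1: X drops in col 5, lands at row 5
Move 2: O drops in col 2, lands at row 5
Move 3: X drops in col 5, lands at row 4
Move 4: O drops in col 3, lands at row 5
Move 5: X drops in col 1, lands at row 5
Move 6: O drops in col 0, lands at row 5
Move 7: X drops in col 2, lands at row 4
Move 8: O drops in col 0, lands at row 4
Move 9: X drops in col 2, lands at row 3
Move 10: O drops in col 0, lands at row 3
Move 11: X drops in col 4, lands at row 5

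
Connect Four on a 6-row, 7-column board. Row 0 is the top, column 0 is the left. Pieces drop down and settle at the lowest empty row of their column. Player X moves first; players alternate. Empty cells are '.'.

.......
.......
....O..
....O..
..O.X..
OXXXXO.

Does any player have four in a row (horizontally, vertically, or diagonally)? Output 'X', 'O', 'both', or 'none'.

X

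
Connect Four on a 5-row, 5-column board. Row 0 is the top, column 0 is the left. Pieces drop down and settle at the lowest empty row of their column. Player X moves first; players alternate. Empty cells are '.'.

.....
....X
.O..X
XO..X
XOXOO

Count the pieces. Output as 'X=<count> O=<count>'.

X=6 O=5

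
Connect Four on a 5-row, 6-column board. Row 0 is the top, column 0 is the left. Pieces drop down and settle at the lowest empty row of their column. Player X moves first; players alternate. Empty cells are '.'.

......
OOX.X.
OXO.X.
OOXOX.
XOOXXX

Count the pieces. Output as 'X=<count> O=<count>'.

X=10 O=9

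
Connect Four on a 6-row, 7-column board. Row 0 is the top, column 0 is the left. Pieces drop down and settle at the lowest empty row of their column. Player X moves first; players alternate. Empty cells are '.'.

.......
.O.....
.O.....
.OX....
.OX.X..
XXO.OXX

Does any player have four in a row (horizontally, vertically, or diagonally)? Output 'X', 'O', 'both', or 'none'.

O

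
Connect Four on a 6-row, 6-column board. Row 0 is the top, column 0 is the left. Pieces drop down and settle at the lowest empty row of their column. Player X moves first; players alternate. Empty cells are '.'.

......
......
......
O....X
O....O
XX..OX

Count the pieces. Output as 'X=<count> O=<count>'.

X=4 O=4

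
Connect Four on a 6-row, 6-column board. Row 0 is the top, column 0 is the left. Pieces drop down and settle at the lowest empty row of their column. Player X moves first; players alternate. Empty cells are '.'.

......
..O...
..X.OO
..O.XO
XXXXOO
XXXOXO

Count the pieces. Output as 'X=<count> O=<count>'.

X=10 O=9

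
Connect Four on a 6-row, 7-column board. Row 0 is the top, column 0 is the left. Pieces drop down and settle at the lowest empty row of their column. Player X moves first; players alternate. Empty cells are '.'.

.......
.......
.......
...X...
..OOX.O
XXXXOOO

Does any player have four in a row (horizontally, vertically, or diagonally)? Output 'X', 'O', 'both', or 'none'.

X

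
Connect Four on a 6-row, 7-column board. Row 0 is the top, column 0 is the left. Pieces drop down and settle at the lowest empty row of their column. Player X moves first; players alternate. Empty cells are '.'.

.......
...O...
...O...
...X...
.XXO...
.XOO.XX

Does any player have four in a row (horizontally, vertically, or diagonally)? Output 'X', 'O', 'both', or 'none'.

none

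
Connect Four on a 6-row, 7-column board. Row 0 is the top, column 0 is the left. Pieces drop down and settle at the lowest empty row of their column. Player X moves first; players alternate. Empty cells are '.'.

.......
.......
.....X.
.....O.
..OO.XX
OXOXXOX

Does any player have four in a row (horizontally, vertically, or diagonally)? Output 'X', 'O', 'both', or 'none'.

none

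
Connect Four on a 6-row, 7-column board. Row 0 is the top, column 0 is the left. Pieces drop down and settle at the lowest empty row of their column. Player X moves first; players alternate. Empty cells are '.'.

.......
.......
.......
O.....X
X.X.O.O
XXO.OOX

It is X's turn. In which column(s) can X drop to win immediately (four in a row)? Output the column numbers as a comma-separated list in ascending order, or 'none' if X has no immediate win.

Answer: none

Derivation:
col 0: drop X → no win
col 1: drop X → no win
col 2: drop X → no win
col 3: drop X → no win
col 4: drop X → no win
col 5: drop X → no win
col 6: drop X → no win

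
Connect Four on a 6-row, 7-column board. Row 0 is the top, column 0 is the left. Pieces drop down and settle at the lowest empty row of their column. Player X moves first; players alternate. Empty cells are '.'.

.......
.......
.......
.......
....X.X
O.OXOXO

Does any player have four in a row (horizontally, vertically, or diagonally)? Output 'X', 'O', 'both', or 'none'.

none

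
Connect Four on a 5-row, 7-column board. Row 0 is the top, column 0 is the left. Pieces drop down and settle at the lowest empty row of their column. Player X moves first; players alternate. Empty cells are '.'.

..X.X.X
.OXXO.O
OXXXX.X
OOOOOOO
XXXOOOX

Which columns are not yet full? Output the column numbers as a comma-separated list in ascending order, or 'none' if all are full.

Answer: 0,1,3,5

Derivation:
col 0: top cell = '.' → open
col 1: top cell = '.' → open
col 2: top cell = 'X' → FULL
col 3: top cell = '.' → open
col 4: top cell = 'X' → FULL
col 5: top cell = '.' → open
col 6: top cell = 'X' → FULL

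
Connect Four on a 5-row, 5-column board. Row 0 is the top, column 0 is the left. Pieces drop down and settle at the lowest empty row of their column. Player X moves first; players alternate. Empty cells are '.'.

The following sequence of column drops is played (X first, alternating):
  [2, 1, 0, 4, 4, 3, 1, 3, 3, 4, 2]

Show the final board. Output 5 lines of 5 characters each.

Move 1: X drops in col 2, lands at row 4
Move 2: O drops in col 1, lands at row 4
Move 3: X drops in col 0, lands at row 4
Move 4: O drops in col 4, lands at row 4
Move 5: X drops in col 4, lands at row 3
Move 6: O drops in col 3, lands at row 4
Move 7: X drops in col 1, lands at row 3
Move 8: O drops in col 3, lands at row 3
Move 9: X drops in col 3, lands at row 2
Move 10: O drops in col 4, lands at row 2
Move 11: X drops in col 2, lands at row 3

Answer: .....
.....
...XO
.XXOX
XOXOO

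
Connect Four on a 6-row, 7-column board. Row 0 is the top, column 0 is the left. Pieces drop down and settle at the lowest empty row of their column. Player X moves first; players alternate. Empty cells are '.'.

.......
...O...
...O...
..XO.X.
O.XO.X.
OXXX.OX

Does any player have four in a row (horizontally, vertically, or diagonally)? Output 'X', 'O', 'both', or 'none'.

O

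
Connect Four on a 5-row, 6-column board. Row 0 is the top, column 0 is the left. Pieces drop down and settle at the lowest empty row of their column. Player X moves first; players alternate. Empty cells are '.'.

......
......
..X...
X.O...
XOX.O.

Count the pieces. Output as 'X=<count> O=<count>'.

X=4 O=3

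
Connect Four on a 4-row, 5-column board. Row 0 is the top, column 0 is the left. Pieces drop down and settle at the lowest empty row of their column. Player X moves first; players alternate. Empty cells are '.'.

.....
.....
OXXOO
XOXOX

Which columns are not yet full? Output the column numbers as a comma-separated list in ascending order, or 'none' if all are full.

col 0: top cell = '.' → open
col 1: top cell = '.' → open
col 2: top cell = '.' → open
col 3: top cell = '.' → open
col 4: top cell = '.' → open

Answer: 0,1,2,3,4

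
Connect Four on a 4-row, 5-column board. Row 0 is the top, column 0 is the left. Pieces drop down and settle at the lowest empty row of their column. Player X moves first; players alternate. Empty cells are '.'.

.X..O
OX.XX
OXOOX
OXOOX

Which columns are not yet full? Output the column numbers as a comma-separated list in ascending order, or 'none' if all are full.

Answer: 0,2,3

Derivation:
col 0: top cell = '.' → open
col 1: top cell = 'X' → FULL
col 2: top cell = '.' → open
col 3: top cell = '.' → open
col 4: top cell = 'O' → FULL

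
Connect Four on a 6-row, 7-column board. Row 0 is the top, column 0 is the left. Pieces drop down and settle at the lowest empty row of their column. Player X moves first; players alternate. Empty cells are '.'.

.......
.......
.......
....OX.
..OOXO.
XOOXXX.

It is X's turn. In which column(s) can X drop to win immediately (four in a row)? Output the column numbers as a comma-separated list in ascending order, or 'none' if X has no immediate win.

col 0: drop X → no win
col 1: drop X → no win
col 2: drop X → no win
col 3: drop X → no win
col 4: drop X → no win
col 5: drop X → no win
col 6: drop X → WIN!

Answer: 6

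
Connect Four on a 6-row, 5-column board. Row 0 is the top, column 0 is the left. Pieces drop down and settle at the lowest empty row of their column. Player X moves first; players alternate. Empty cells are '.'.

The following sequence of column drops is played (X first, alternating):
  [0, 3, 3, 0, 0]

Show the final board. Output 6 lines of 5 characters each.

Move 1: X drops in col 0, lands at row 5
Move 2: O drops in col 3, lands at row 5
Move 3: X drops in col 3, lands at row 4
Move 4: O drops in col 0, lands at row 4
Move 5: X drops in col 0, lands at row 3

Answer: .....
.....
.....
X....
O..X.
X..O.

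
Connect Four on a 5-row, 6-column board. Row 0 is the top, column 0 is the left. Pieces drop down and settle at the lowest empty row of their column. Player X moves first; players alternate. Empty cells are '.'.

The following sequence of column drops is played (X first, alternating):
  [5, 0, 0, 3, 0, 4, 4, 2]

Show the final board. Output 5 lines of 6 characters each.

Answer: ......
......
X.....
X...X.
O.OOOX

Derivation:
Move 1: X drops in col 5, lands at row 4
Move 2: O drops in col 0, lands at row 4
Move 3: X drops in col 0, lands at row 3
Move 4: O drops in col 3, lands at row 4
Move 5: X drops in col 0, lands at row 2
Move 6: O drops in col 4, lands at row 4
Move 7: X drops in col 4, lands at row 3
Move 8: O drops in col 2, lands at row 4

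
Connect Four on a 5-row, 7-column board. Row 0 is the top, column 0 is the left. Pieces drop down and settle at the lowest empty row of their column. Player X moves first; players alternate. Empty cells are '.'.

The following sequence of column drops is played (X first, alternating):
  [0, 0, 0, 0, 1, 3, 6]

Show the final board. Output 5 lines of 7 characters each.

Move 1: X drops in col 0, lands at row 4
Move 2: O drops in col 0, lands at row 3
Move 3: X drops in col 0, lands at row 2
Move 4: O drops in col 0, lands at row 1
Move 5: X drops in col 1, lands at row 4
Move 6: O drops in col 3, lands at row 4
Move 7: X drops in col 6, lands at row 4

Answer: .......
O......
X......
O......
XX.O..X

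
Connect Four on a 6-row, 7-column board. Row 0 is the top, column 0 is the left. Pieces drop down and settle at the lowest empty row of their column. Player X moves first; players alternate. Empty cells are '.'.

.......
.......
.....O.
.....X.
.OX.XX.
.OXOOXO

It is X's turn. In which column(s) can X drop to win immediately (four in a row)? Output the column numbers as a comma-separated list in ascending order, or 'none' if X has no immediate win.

Answer: 3

Derivation:
col 0: drop X → no win
col 1: drop X → no win
col 2: drop X → no win
col 3: drop X → WIN!
col 4: drop X → no win
col 5: drop X → no win
col 6: drop X → no win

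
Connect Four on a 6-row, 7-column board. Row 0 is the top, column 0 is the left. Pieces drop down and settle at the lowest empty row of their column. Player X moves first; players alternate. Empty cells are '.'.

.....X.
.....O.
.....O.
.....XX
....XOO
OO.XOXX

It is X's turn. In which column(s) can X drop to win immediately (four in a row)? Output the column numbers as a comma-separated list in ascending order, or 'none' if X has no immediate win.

col 0: drop X → no win
col 1: drop X → no win
col 2: drop X → no win
col 3: drop X → no win
col 4: drop X → no win
col 6: drop X → WIN!

Answer: 6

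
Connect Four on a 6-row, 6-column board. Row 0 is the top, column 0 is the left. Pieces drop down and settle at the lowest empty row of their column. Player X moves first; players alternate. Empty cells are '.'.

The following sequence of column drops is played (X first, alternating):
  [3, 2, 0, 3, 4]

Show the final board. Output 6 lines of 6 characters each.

Move 1: X drops in col 3, lands at row 5
Move 2: O drops in col 2, lands at row 5
Move 3: X drops in col 0, lands at row 5
Move 4: O drops in col 3, lands at row 4
Move 5: X drops in col 4, lands at row 5

Answer: ......
......
......
......
...O..
X.OXX.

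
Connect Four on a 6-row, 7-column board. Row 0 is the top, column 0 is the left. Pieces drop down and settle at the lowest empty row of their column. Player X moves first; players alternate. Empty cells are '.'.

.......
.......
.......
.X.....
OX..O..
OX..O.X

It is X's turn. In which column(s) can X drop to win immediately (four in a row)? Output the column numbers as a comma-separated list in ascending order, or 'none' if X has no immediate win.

Answer: 1

Derivation:
col 0: drop X → no win
col 1: drop X → WIN!
col 2: drop X → no win
col 3: drop X → no win
col 4: drop X → no win
col 5: drop X → no win
col 6: drop X → no win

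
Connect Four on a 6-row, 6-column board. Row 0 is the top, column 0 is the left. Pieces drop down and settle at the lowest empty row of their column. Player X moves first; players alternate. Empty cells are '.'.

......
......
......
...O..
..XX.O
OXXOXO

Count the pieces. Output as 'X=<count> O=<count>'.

X=5 O=5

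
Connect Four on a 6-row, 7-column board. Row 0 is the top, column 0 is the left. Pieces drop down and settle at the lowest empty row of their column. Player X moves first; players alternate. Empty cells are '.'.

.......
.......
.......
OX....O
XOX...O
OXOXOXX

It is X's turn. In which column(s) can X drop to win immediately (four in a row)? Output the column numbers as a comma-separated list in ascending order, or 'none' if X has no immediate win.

col 0: drop X → WIN!
col 1: drop X → no win
col 2: drop X → no win
col 3: drop X → no win
col 4: drop X → no win
col 5: drop X → no win
col 6: drop X → no win

Answer: 0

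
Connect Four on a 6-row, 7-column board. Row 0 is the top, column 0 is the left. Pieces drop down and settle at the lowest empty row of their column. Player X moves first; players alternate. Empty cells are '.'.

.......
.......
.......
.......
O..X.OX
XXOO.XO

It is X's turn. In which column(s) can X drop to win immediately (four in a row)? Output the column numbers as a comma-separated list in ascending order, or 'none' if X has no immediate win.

Answer: none

Derivation:
col 0: drop X → no win
col 1: drop X → no win
col 2: drop X → no win
col 3: drop X → no win
col 4: drop X → no win
col 5: drop X → no win
col 6: drop X → no win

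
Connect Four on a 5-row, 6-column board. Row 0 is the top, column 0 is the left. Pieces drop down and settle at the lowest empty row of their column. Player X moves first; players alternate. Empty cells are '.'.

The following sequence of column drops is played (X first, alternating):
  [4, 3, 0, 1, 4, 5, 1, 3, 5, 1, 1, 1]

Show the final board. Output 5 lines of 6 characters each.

Answer: .O....
.X....
.O....
.X.OXX
XO.OXO

Derivation:
Move 1: X drops in col 4, lands at row 4
Move 2: O drops in col 3, lands at row 4
Move 3: X drops in col 0, lands at row 4
Move 4: O drops in col 1, lands at row 4
Move 5: X drops in col 4, lands at row 3
Move 6: O drops in col 5, lands at row 4
Move 7: X drops in col 1, lands at row 3
Move 8: O drops in col 3, lands at row 3
Move 9: X drops in col 5, lands at row 3
Move 10: O drops in col 1, lands at row 2
Move 11: X drops in col 1, lands at row 1
Move 12: O drops in col 1, lands at row 0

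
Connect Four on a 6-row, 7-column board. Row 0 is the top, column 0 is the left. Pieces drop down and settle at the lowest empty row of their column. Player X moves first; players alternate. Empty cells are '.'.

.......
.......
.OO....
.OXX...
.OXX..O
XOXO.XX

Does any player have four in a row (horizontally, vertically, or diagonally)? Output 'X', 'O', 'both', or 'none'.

O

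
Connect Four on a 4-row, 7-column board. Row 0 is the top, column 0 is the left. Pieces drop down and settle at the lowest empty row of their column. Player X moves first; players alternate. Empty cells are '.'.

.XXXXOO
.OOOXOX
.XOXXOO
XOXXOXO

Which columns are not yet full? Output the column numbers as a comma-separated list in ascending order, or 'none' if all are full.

col 0: top cell = '.' → open
col 1: top cell = 'X' → FULL
col 2: top cell = 'X' → FULL
col 3: top cell = 'X' → FULL
col 4: top cell = 'X' → FULL
col 5: top cell = 'O' → FULL
col 6: top cell = 'O' → FULL

Answer: 0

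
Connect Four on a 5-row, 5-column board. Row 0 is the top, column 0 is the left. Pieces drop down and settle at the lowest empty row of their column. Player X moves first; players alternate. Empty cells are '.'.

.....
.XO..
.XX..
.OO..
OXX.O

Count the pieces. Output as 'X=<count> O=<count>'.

X=5 O=5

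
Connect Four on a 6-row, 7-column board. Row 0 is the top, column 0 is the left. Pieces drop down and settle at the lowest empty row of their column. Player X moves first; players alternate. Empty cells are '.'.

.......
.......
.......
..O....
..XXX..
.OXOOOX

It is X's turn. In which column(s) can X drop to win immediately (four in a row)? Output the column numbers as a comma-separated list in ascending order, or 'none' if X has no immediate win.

Answer: 1,5

Derivation:
col 0: drop X → no win
col 1: drop X → WIN!
col 2: drop X → no win
col 3: drop X → no win
col 4: drop X → no win
col 5: drop X → WIN!
col 6: drop X → no win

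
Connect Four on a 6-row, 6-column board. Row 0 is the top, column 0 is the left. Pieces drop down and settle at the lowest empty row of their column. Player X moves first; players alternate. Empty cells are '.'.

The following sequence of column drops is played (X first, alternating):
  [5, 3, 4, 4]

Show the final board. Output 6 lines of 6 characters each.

Answer: ......
......
......
......
....O.
...OXX

Derivation:
Move 1: X drops in col 5, lands at row 5
Move 2: O drops in col 3, lands at row 5
Move 3: X drops in col 4, lands at row 5
Move 4: O drops in col 4, lands at row 4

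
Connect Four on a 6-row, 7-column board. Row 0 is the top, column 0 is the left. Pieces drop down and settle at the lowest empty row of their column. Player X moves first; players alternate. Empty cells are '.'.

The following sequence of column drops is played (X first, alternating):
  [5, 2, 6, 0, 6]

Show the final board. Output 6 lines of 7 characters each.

Answer: .......
.......
.......
.......
......X
O.O..XX

Derivation:
Move 1: X drops in col 5, lands at row 5
Move 2: O drops in col 2, lands at row 5
Move 3: X drops in col 6, lands at row 5
Move 4: O drops in col 0, lands at row 5
Move 5: X drops in col 6, lands at row 4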